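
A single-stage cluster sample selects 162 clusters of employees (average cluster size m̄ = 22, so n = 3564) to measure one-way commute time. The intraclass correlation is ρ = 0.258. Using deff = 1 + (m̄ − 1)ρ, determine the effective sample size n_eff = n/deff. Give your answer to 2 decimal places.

555.31

deff = 1 + (22 − 1)·0.258 = 1 + 5.418 = 6.418.
n_eff = 3564 / 6.418 = 555.31.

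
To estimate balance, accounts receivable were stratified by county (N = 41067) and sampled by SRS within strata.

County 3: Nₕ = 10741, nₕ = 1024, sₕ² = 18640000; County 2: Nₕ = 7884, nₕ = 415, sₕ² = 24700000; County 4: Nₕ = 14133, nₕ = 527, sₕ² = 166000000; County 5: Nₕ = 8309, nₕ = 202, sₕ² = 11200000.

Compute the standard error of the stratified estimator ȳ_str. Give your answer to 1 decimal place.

203.3

Var(ȳ_str) = Σₕ Wₕ²(1 − fₕ)sₕ²/nₕ with Wₕ = Nₕ/N, N = 41067.
County 3: Wₕ = 0.26154820; term = 0.26154820²·(1 − 0.09533563)·18640000/1024 = 1126.5148.
County 2: Wₕ = 0.19197896; term = 0.19197896²·(1 − 0.05263825)·24700000/415 = 2078.1265.
County 4: Wₕ = 0.34414493; term = 0.34414493²·(1 − 0.03728862)·166000000/527 = 35915.039.
County 5: Wₕ = 0.20232790; term = 0.20232790²·(1 − 0.02431099)·11200000/202 = 2214.5711.
Sum = 41334.251.
SE = √(41334.251) = 203.3.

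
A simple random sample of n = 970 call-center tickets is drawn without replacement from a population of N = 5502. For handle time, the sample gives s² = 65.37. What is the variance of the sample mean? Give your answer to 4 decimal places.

Under SRS without replacement, Var(ȳ) = (1 − f)·s²/n with f = n/N = 970/5502 = 0.17629953.
Var(ȳ) = (1 − 0.17629953)·65.37/970 = 0.82370047·0.067391753 = 0.055510618.

0.0555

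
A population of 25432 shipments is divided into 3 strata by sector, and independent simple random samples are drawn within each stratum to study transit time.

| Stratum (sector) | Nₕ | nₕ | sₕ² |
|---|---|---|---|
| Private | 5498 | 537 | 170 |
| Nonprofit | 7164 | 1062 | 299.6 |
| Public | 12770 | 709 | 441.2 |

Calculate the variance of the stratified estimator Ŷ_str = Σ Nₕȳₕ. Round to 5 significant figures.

1.1681 × 10^8

Var(Ŷ_str) = Σₕ Nₕ²(1 − fₕ)sₕ²/nₕ.
Private: 5498²·(1 − 537/5498)·170/537 = 8.6347267 × 10^6.
Nonprofit: 7164²·(1 − 1062/7164)·299.6/1062 = 1.2332328 × 10^7.
Public: 12770²·(1 − 709/12770)·441.2/709 = 9.5843681 × 10^7.
Sum = 1.1681074 × 10^8.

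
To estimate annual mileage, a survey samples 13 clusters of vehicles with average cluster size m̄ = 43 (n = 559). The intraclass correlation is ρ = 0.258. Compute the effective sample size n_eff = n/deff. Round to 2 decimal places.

47.23

deff = 1 + (43 − 1)·0.258 = 1 + 10.836 = 11.836.
n_eff = 559 / 11.836 = 47.23.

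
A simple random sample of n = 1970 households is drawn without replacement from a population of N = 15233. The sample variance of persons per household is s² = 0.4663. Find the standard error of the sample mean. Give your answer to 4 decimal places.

Under SRS without replacement, Var(ȳ) = (1 − f)·s²/n with f = n/N = 1970/15233 = 0.12932449.
Var(ȳ) = (1 − 0.12932449)·0.4663/1970 = 0.87067551·2.3670051 × 10^-4 = 2.0608933 × 10^-4.
SE(ȳ) = √(2.0608933 × 10^-4) = 0.0144.

0.0144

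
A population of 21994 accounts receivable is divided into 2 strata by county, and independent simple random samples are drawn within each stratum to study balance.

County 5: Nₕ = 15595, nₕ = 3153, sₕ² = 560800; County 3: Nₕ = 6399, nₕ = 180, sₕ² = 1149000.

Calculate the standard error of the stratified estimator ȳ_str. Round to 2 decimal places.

Var(ȳ_str) = Σₕ Wₕ²(1 − fₕ)sₕ²/nₕ with Wₕ = Nₕ/N, N = 21994.
County 5: Wₕ = 0.70905702; term = 0.70905702²·(1 − 0.20218019)·560800/3153 = 71.342967.
County 3: Wₕ = 0.29094298; term = 0.29094298²·(1 − 0.02812940)·1149000/180 = 525.13595.
Sum = 596.47892.
SE = √(596.47892) = 24.42.

24.42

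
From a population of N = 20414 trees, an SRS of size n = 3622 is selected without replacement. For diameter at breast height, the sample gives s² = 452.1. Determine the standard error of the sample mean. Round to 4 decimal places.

0.3204

Under SRS without replacement, Var(ȳ) = (1 − f)·s²/n with f = n/N = 3622/20414 = 0.17742726.
Var(ȳ) = (1 − 0.17742726)·452.1/3622 = 0.82257274·0.12482054 = 0.10267398.
SE(ȳ) = √(0.10267398) = 0.3204.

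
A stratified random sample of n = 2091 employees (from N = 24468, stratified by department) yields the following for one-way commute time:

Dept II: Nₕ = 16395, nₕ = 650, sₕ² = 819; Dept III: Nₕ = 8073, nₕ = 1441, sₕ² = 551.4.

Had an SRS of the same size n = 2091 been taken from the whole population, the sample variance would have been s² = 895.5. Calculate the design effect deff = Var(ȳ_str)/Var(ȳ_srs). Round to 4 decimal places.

Var(ȳ_str) = Σ Wₕ²(1−fₕ)sₕ²/nₕ with Wₕ = Nₕ/24468:
  Dept II: (16395/24468)²·(1−650/16395)·819/650 = 0.54328497
  Dept III: (8073/24468)²·(1−1441/8073)·551.4/1441 = 0.034220418
  → Var(ȳ_str) = 0.57750539.
Var(ȳ_srs) = (1 − 2091/24468)·895.5/2091 = 0.39166517.
deff = 0.57750539 / 0.39166517 = 1.4745.

1.4745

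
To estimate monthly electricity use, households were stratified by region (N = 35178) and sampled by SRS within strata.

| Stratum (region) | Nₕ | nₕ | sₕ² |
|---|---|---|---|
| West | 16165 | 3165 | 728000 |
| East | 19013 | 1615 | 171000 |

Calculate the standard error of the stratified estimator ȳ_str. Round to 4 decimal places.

Var(ȳ_str) = Σₕ Wₕ²(1 − fₕ)sₕ²/nₕ with Wₕ = Nₕ/N, N = 35178.
West: Wₕ = 0.45952015; term = 0.45952015²·(1 − 0.19579338)·728000/3165 = 39.060198.
East: Wₕ = 0.54047985; term = 0.54047985²·(1 − 0.08494188)·171000/1615 = 28.302922.
Sum = 67.36312.
SE = √(67.36312) = 8.2075.

8.2075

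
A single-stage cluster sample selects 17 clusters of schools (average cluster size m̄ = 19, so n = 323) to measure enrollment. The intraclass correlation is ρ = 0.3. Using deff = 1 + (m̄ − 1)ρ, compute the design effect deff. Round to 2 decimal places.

deff = 1 + (19 − 1)·0.3 = 1 + 5.4 = 6.4.

6.40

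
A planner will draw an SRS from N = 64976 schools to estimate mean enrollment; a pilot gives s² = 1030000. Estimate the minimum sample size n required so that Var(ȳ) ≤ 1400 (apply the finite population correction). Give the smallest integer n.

728

Without fpc, n₀ = s²/D = 1030000/1400 = 735.7143.
With fpc, (1 − n/N)·s²/n ≤ D requires n ≥ n₀/(1 + n₀/N) = 735.7143/(1 + 735.7143/64976) = 727.4772.
Rounding up, n = 728.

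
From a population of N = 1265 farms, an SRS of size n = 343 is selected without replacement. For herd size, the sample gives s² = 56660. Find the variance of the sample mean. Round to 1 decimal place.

Under SRS without replacement, Var(ȳ) = (1 − f)·s²/n with f = n/N = 343/1265 = 0.27114625.
Var(ȳ) = (1 − 0.27114625)·56660/343 = 0.72885375·165.1895 = 120.39899.

120.4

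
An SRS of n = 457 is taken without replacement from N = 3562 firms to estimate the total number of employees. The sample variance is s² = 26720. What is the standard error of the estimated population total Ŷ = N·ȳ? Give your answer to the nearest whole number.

25430

Var(Ŷ) = N²·Var(ȳ) = N²·(1 − n/N)·s²/n.
f = 457/3562 = 0.12829871; Var(ȳ) = 0.87170129·26720/457 = 50.966868.
Var(Ŷ) = 3562² · 50.966868 = 6.4665967 × 10^8.
SE(Ŷ) = √(6.4665967 × 10^8) = 25430.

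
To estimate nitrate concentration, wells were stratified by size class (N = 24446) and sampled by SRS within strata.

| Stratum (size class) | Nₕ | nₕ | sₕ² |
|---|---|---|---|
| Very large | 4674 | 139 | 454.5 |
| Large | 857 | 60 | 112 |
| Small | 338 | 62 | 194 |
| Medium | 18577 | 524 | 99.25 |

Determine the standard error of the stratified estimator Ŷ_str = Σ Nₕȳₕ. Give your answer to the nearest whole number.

Var(Ŷ_str) = Σₕ Nₕ²(1 − fₕ)sₕ²/nₕ.
Very large: 4674²·(1 − 139/4674)·454.5/139 = 6.9308274 × 10^7.
Large: 857²·(1 − 60/857)·112/60 = 1.2749875 × 10^6.
Small: 338²·(1 − 62/338)·194/62 = 291901.16.
Medium: 18577²·(1 − 524/18577)·99.25/524 = 6.3522004 × 10^7.
Sum = 1.3439717 × 10^8.
SE = √(1.3439717 × 10^8) = 11593.

11593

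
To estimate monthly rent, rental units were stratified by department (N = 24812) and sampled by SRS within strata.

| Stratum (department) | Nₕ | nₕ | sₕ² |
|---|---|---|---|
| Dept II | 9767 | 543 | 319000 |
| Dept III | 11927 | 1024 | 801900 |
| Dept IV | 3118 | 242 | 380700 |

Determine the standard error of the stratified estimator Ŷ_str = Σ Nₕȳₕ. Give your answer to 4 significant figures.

Var(Ŷ_str) = Σₕ Nₕ²(1 − fₕ)sₕ²/nₕ.
Dept II: 9767²·(1 − 543/9767)·319000/543 = 5.2926276 × 10^10.
Dept III: 11927²·(1 − 1024/11927)·801900/1024 = 1.018351 × 10^11.
Dept IV: 3118²·(1 − 242/3118)·380700/242 = 1.410693 × 10^10.
Sum = 1.6886831 × 10^11.
SE = √(1.6886831 × 10^11) = 410900.

410900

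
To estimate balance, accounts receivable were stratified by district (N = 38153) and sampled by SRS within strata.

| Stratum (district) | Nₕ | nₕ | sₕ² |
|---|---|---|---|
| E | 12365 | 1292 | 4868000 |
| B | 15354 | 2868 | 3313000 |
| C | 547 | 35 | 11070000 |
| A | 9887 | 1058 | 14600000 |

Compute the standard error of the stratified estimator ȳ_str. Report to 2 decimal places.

37.35

Var(ȳ_str) = Σₕ Wₕ²(1 − fₕ)sₕ²/nₕ with Wₕ = Nₕ/N, N = 38153.
E: Wₕ = 0.32408985; term = 0.32408985²·(1 − 0.10448848)·4868000/1292 = 354.39704.
B: Wₕ = 0.40243231; term = 0.40243231²·(1 − 0.18679172)·3313000/2868 = 152.13522.
C: Wₕ = 0.01433701; term = 0.01433701²·(1 − 0.06398537)·11070000/35 = 60.852648.
A: Wₕ = 0.25914083; term = 0.25914083²·(1 − 0.10700920)·14600000/1058 = 827.53401.
Sum = 1394.9189.
SE = √(1394.9189) = 37.35.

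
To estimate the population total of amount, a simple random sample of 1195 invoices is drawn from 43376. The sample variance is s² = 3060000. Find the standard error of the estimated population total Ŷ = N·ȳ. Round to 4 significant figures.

Var(Ŷ) = N²·Var(ȳ) = N²·(1 − n/N)·s²/n.
f = 1195/43376 = 0.02754980; Var(ȳ) = 0.97245020·3060000/1195 = 2490.1235.
Var(Ŷ) = 43376² · 2490.1235 = 4.685111 × 10^12.
SE(Ŷ) = √(4.685111 × 10^12) = 2.165 × 10^6.

2.165 × 10^6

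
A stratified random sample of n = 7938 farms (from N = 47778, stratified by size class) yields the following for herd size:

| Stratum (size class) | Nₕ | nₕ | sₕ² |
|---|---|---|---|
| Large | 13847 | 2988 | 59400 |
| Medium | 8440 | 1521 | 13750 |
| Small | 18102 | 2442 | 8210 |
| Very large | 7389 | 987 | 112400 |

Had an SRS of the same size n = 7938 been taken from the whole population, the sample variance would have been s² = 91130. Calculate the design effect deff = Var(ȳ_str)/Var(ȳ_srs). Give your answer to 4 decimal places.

Var(ȳ_str) = Σ Wₕ²(1−fₕ)sₕ²/nₕ with Wₕ = Nₕ/47778:
  Large: (13847/47778)²·(1−2988/13847)·59400/2988 = 1.3094697
  Medium: (8440/47778)²·(1−1521/8440)·13750/1521 = 0.2312615
  Small: (18102/47778)²·(1−2442/18102)·8210/2442 = 0.41750327
  Very large: (7389/47778)²·(1−987/7389)·112400/987 = 2.3599052
  → Var(ȳ_str) = 4.3181397.
Var(ȳ_srs) = (1 − 7938/47778)·91130/7938 = 9.5728585.
deff = 4.3181397 / 9.5728585 = 0.4511.

0.4511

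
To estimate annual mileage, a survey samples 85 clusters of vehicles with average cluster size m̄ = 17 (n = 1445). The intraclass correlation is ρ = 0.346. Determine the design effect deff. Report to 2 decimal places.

6.54

deff = 1 + (17 − 1)·0.346 = 1 + 5.536 = 6.536.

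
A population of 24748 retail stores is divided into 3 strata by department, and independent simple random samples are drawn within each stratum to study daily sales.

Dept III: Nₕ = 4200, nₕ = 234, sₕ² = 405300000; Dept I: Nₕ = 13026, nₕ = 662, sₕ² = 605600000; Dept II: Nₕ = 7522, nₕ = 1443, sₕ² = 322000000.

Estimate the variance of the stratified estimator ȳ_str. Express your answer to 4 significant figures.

304300

Var(ȳ_str) = Σₕ Wₕ²(1 − fₕ)sₕ²/nₕ with Wₕ = Nₕ/N, N = 24748.
Dept III: Wₕ = 0.16971068; term = 0.16971068²·(1 − 0.05571429)·405300000/234 = 47106.684.
Dept I: Wₕ = 0.52634556; term = 0.52634556²·(1 − 0.05082143)·605600000/662 = 240556.85.
Dept II: Wₕ = 0.30394375; term = 0.30394375²·(1 − 0.19183728)·322000000/1443 = 16659.992.
Sum = 304323.53.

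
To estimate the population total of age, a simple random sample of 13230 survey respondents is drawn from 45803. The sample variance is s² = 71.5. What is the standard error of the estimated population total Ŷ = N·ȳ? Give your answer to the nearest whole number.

Var(Ŷ) = N²·Var(ȳ) = N²·(1 − n/N)·s²/n.
f = 13230/45803 = 0.28884571; Var(ȳ) = 0.71115429·71.5/13230 = 0.0038433509.
Var(Ŷ) = 45803² · 0.0038433509 = 8.0630228 × 10^6.
SE(Ŷ) = √(8.0630228 × 10^6) = 2840.

2840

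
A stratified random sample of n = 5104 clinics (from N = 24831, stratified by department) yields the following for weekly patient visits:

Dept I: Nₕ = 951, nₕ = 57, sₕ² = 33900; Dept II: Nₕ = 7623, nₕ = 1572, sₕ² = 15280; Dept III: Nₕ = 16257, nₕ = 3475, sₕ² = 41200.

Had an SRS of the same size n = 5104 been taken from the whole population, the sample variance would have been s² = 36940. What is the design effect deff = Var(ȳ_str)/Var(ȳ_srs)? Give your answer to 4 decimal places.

0.9640

Var(ȳ_str) = Σ Wₕ²(1−fₕ)sₕ²/nₕ with Wₕ = Nₕ/24831:
  Dept I: (951/24831)²·(1−57/951)·33900/57 = 0.82007667
  Dept II: (7623/24831)²·(1−1572/7623)·15280/1572 = 0.72716918
  Dept III: (16257/24831)²·(1−3475/16257)·41200/3475 = 3.9957031
  → Var(ȳ_str) = 5.542949.
Var(ȳ_srs) = (1 − 5104/24831)·36940/5104 = 5.7498043.
deff = 5.542949 / 5.7498043 = 0.9640.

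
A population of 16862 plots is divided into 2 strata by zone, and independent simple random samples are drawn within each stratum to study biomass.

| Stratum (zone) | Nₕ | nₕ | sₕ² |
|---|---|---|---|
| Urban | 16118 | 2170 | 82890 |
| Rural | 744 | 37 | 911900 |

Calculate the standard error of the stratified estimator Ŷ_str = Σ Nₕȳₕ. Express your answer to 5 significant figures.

146800

Var(Ŷ_str) = Σₕ Nₕ²(1 − fₕ)sₕ²/nₕ.
Urban: 16118²·(1 − 2170/16118)·82890/2170 = 8.5874752 × 10^9.
Rural: 744²·(1 − 37/744)·911900/37 = 1.2963965 × 10^10.
Sum = 2.155144 × 10^10.
SE = √(2.155144 × 10^10) = 146800.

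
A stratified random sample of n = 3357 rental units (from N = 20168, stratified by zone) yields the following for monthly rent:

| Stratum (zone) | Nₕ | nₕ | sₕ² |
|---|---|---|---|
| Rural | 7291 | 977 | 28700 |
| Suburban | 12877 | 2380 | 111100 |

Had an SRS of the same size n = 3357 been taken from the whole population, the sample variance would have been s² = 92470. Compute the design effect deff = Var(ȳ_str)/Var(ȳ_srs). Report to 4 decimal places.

0.8204

Var(ȳ_str) = Σ Wₕ²(1−fₕ)sₕ²/nₕ with Wₕ = Nₕ/20168:
  Rural: (7291/20168)²·(1−977/7291)·28700/977 = 3.3247067
  Suburban: (12877/20168)²·(1−2380/12877)·111100/2380 = 15.512841
  → Var(ȳ_str) = 18.837548.
Var(ȳ_srs) = (1 − 3357/20168)·92470/3357 = 22.960441.
deff = 18.837548 / 22.960441 = 0.8204.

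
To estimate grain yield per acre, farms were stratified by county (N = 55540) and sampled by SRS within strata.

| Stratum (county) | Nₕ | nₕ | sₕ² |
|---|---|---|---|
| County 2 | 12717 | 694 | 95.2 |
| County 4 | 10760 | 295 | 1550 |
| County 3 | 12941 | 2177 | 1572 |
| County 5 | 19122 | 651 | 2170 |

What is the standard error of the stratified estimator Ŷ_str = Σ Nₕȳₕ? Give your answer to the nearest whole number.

Var(Ŷ_str) = Σₕ Nₕ²(1 − fₕ)sₕ²/nₕ.
County 2: 12717²·(1 − 694/12717)·95.2/694 = 2.0973697 × 10^7.
County 4: 10760²·(1 − 295/10760)·1550/295 = 5.9164498 × 10^8.
County 3: 12941²·(1 − 2177/12941)·1572/2177 = 1.0058556 × 10^8.
County 5: 19122²·(1 − 651/19122)·2170/651 = 1.1773415 × 10^9.
Sum = 1.8905457 × 10^9.
SE = √(1.8905457 × 10^9) = 43480.

43480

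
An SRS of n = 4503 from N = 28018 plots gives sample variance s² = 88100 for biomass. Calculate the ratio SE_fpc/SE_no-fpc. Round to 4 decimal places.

0.9161

f = n/N = 4503/28018 = 0.16071811.
SE_no-fpc = √(s²/n) = 4.4232041; SE_fpc = √((1−f)s²/n) = 4.0522003.
Ratio = √(1−f) = 0.91612329.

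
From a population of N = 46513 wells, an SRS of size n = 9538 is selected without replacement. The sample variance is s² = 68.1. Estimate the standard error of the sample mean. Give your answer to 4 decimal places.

Under SRS without replacement, Var(ȳ) = (1 − f)·s²/n with f = n/N = 9538/46513 = 0.20506095.
Var(ȳ) = (1 − 0.20506095)·68.1/9538 = 0.79493905·0.0071398616 = 0.0056757548.
SE(ȳ) = √(0.0056757548) = 0.0753.

0.0753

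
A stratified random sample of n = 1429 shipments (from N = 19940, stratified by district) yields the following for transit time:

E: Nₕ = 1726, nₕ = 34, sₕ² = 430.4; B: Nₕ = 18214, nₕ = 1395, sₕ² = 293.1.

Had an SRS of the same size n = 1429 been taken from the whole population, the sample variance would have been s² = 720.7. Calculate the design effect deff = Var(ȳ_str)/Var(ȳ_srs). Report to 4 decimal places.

Var(ȳ_str) = Σ Wₕ²(1−fₕ)sₕ²/nₕ with Wₕ = Nₕ/19940:
  E: (1726/19940)²·(1−34/1726)·430.4/34 = 0.092978854
  B: (18214/19940)²·(1−1395/18214)·293.1/1395 = 0.16188135
  → Var(ȳ_str) = 0.2548602.
Var(ȳ_srs) = (1 − 1429/19940)·720.7/1429 = 0.46819527.
deff = 0.2548602 / 0.46819527 = 0.5443.

0.5443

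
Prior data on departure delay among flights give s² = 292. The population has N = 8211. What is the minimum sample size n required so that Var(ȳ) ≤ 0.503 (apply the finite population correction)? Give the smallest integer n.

Without fpc, n₀ = s²/D = 292/0.503 = 580.5169.
With fpc, (1 − n/N)·s²/n ≤ D requires n ≥ n₀/(1 + n₀/N) = 580.5169/(1 + 580.5169/8211) = 542.1845.
Rounding up, n = 543.

543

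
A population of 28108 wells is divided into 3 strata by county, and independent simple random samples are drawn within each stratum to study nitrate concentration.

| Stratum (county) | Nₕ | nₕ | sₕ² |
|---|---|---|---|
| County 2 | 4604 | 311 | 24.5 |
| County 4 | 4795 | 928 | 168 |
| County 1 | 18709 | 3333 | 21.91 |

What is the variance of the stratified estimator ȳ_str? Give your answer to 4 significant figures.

Var(ȳ_str) = Σₕ Wₕ²(1 − fₕ)sₕ²/nₕ with Wₕ = Nₕ/N, N = 28108.
County 2: Wₕ = 0.16379678; term = 0.16379678²·(1 − 0.06754996)·24.5/311 = 0.0019707975.
County 4: Wₕ = 0.17059200; term = 0.17059200²·(1 − 0.19353493)·168/928 = 0.0042487796.
County 1: Wₕ = 0.66561121; term = 0.66561121²·(1 − 0.17814955)·21.91/3333 = 0.0023935424.
Sum = 0.0086131195.

0.008613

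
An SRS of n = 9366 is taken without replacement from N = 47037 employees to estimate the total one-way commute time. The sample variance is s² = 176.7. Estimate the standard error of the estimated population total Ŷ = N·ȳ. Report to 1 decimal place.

Var(Ŷ) = N²·Var(ȳ) = N²·(1 − n/N)·s²/n.
f = 9366/47037 = 0.19911984; Var(ȳ) = 0.80088016·176.7/9366 = 0.015109494.
Var(Ŷ) = 47037² · 0.015109494 = 3.3429444 × 10^7.
SE(Ŷ) = √(3.3429444 × 10^7) = 5781.8.

5781.8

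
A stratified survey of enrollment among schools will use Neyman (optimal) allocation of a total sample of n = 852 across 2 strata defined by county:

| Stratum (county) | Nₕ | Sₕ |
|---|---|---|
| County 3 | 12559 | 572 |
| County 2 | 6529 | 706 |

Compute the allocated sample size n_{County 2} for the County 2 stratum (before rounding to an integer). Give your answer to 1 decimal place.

Neyman allocation: nₕ = n·NₕSₕ / Σⱼ NⱼSⱼ.
Σ NⱼSⱼ = 12559·572 + 6529·706 = 1.1793222 × 10^7.
n_{County 2} = 852·6529·706 / (1.1793222 × 10^7) = 333.0.

333.0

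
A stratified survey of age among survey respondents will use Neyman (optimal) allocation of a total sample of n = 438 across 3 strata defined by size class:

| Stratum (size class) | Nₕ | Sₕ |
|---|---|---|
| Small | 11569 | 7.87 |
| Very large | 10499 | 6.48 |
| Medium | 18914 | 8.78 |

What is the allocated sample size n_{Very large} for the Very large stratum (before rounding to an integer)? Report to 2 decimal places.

91.65

Neyman allocation: nₕ = n·NₕSₕ / Σⱼ NⱼSⱼ.
Σ NⱼSⱼ = 11569·7.87 + 10499·6.48 + 18914·8.78 = 325146.47.
n_{Very large} = 438·10499·6.48 / 325146.47 = 91.65.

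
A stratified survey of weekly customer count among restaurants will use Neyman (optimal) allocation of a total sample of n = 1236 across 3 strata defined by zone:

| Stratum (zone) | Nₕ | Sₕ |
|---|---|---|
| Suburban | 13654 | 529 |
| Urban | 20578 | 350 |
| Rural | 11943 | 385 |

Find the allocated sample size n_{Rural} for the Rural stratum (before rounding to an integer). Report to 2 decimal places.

298.75

Neyman allocation: nₕ = n·NₕSₕ / Σⱼ NⱼSⱼ.
Σ NⱼSⱼ = 13654·529 + 20578·350 + 11943·385 = 1.9023321 × 10^7.
n_{Rural} = 1236·11943·385 / (1.9023321 × 10^7) = 298.75.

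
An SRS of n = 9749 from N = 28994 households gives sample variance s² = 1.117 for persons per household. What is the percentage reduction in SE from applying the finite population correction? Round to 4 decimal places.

18.5287

f = n/N = 9749/28994 = 0.33624198.
SE_no-fpc = √(s²/n) = 0.010704011; SE_fpc = √((1−f)s²/n) = 0.0087207019.
Ratio = √(1−f) = 0.81471346. Reduction = 100·(1 − 0.81471346) = 18.5287%.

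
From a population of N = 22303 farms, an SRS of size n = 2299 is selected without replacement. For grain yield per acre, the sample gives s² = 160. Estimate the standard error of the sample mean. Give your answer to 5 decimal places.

Under SRS without replacement, Var(ȳ) = (1 − f)·s²/n with f = n/N = 2299/22303 = 0.10308030.
Var(ȳ) = (1 − 0.10308030)·160/2299 = 0.89691970·0.069595476 = 0.062421554.
SE(ȳ) = √(0.062421554) = 0.24984.

0.24984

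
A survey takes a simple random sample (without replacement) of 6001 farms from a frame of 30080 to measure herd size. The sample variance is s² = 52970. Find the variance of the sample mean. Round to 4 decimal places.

7.0659

Under SRS without replacement, Var(ȳ) = (1 − f)·s²/n with f = n/N = 6001/30080 = 0.19950133.
Var(ȳ) = (1 − 0.19950133)·52970/6001 = 0.80049867·8.8268622 = 7.0658914.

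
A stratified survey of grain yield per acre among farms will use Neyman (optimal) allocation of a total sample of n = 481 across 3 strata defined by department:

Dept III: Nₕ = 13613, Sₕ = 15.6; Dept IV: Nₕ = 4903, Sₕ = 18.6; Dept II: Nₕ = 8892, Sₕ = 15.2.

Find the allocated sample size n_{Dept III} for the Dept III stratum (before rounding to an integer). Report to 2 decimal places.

Neyman allocation: nₕ = n·NₕSₕ / Σⱼ NⱼSⱼ.
Σ NⱼSⱼ = 13613·15.6 + 4903·18.6 + 8892·15.2 = 438717.
n_{Dept III} = 481·13613·15.6 / 438717 = 232.83.

232.83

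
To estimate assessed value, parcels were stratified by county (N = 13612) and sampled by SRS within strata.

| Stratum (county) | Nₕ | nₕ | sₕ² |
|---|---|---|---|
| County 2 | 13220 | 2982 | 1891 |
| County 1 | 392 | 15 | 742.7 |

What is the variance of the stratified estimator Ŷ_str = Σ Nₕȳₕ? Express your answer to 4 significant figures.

Var(Ŷ_str) = Σₕ Nₕ²(1 − fₕ)sₕ²/nₕ.
County 2: 13220²·(1 − 2982/13220)·1891/2982 = 8.5828292 × 10^7.
County 1: 392²·(1 − 15/392)·742.7/15 = 7.3172785 × 10^6.
Sum = 9.3145571 × 10^7.

9.315 × 10^7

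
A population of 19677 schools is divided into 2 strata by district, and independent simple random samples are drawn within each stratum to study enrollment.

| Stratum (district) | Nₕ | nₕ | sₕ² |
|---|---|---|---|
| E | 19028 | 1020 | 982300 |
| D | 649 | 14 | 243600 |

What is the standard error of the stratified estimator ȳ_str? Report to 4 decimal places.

Var(ȳ_str) = Σₕ Wₕ²(1 − fₕ)sₕ²/nₕ with Wₕ = Nₕ/N, N = 19677.
E: Wₕ = 0.96701733; term = 0.96701733²·(1 − 0.05360521)·982300/1020 = 852.28496.
D: Wₕ = 0.03298267; term = 0.03298267²·(1 − 0.02157165)·243600/14 = 18.52038.
Sum = 870.80534.
SE = √(870.80534) = 29.5094.

29.5094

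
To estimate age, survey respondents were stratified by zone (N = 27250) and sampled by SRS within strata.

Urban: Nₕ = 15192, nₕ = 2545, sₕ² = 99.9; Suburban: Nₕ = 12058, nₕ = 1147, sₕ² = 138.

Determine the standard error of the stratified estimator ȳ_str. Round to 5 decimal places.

0.17741

Var(ȳ_str) = Σₕ Wₕ²(1 − fₕ)sₕ²/nₕ with Wₕ = Nₕ/N, N = 27250.
Urban: Wₕ = 0.55750459; term = 0.55750459²·(1 − 0.16752238)·99.9/2545 = 0.010156572.
Suburban: Wₕ = 0.44249541; term = 0.44249541²·(1 − 0.09512357)·138/1147 = 0.021316824.
Sum = 0.031473396.
SE = √(0.031473396) = 0.17741.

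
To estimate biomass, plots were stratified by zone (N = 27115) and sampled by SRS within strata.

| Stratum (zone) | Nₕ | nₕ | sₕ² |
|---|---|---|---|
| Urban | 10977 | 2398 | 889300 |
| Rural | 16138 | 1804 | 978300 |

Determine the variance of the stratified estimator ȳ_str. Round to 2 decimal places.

Var(ȳ_str) = Σₕ Wₕ²(1 − fₕ)sₕ²/nₕ with Wₕ = Nₕ/N, N = 27115.
Urban: Wₕ = 0.40483127; term = 0.40483127²·(1 − 0.21845677)·889300/2398 = 47.500724.
Rural: Wₕ = 0.59516873; term = 0.59516873²·(1 − 0.11178585)·978300/1804 = 170.62137.
Sum = 218.12209.

218.12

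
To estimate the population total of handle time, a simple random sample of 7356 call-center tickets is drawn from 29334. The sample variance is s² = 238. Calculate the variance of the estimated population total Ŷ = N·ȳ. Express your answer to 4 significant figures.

2.086 × 10^7

Var(Ŷ) = N²·Var(ȳ) = N²·(1 − n/N)·s²/n.
f = 7356/29334 = 0.25076703; Var(ȳ) = 0.74923297·238/7356 = 0.024241089.
Var(Ŷ) = 29334² · 0.024241089 = 2.0859058 × 10^7.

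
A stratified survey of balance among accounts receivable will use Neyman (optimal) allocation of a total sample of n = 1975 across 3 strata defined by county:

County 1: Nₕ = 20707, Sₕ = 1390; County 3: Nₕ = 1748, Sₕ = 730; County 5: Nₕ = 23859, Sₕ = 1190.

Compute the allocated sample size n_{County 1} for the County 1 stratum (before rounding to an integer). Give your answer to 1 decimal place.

Neyman allocation: nₕ = n·NₕSₕ / Σⱼ NⱼSⱼ.
Σ NⱼSⱼ = 20707·1390 + 1748·730 + 23859·1190 = 5.845098 × 10^7.
n_{County 1} = 1975·20707·1390 / (5.845098 × 10^7) = 972.5.

972.5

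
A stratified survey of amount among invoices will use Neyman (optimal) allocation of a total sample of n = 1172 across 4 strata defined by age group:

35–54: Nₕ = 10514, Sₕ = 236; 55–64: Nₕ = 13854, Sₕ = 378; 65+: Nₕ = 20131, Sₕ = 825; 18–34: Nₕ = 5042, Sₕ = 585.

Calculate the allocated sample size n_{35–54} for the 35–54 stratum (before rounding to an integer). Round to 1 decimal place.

Neyman allocation: nₕ = n·NₕSₕ / Σⱼ NⱼSⱼ.
Σ NⱼSⱼ = 10514·236 + 13854·378 + 20131·825 + 5042·585 = 2.7275761 × 10^7.
n_{35–54} = 1172·10514·236 / (2.7275761 × 10^7) = 106.6.

106.6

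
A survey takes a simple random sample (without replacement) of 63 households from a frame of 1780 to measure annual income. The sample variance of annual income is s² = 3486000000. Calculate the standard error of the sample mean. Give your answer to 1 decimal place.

Under SRS without replacement, Var(ȳ) = (1 − f)·s²/n with f = n/N = 63/1780 = 0.03539326.
Var(ȳ) = (1 − 0.03539326)·3486000000/63 = 0.96460674·5.5333333 × 10^7 = 5.3374906 × 10^7.
SE(ȳ) = √(5.3374906 × 10^7) = 7305.8.

7305.8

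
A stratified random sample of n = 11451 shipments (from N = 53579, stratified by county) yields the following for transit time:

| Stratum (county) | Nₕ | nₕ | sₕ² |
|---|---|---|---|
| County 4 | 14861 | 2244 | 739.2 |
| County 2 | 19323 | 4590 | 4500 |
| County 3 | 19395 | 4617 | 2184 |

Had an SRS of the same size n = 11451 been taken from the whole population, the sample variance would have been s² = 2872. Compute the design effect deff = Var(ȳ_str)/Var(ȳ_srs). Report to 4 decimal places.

0.8416

Var(ȳ_str) = Σ Wₕ²(1−fₕ)sₕ²/nₕ with Wₕ = Nₕ/53579:
  County 4: (14861/53579)²·(1−2244/14861)·739.2/2244 = 0.021515628
  County 2: (19323/53579)²·(1−4590/19323)·4500/4590 = 0.097224644
  County 3: (19395/53579)²·(1−4617/19395)·2184/4617 = 0.047229027
  → Var(ȳ_str) = 0.1659693.
Var(ȳ_srs) = (1 − 11451/53579)·2872/11451 = 0.1972047.
deff = 0.1659693 / 0.1972047 = 0.8416.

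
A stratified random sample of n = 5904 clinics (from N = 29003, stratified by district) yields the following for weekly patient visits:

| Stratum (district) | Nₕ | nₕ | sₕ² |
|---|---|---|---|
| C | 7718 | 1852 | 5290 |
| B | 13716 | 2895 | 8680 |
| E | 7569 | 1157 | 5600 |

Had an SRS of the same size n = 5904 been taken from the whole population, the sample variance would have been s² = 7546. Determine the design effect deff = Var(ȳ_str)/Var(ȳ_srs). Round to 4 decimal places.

0.9451

Var(ȳ_str) = Σ Wₕ²(1−fₕ)sₕ²/nₕ with Wₕ = Nₕ/29003:
  C: (7718/29003)²·(1−1852/7718)·5290/1852 = 0.15373604
  B: (13716/29003)²·(1−2895/13716)·8680/2895 = 0.52902986
  E: (7569/29003)²·(1−1157/7569)·5600/1157 = 0.27925493
  → Var(ȳ_str) = 0.96202083.
Var(ȳ_srs) = (1 − 5904/29003)·7546/5904 = 1.0179365.
deff = 0.96202083 / 1.0179365 = 0.9451.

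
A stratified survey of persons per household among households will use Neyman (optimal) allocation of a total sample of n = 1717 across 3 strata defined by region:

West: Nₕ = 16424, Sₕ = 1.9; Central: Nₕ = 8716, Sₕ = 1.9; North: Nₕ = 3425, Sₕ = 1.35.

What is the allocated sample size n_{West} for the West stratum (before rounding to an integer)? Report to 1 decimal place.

Neyman allocation: nₕ = n·NₕSₕ / Σⱼ NⱼSⱼ.
Σ NⱼSⱼ = 16424·1.9 + 8716·1.9 + 3425·1.35 = 52389.75.
n_{West} = 1717·16424·1.9 / 52389.75 = 1022.7.

1022.7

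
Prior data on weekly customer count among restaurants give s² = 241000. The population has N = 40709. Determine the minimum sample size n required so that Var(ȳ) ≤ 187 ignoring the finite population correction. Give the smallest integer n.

1289

Without fpc, n₀ = s²/D = 241000/187 = 1288.7701.
Rounding up, n = 1289.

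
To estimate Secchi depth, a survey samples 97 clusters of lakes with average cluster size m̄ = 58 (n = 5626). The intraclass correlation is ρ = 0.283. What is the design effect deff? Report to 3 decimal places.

deff = 1 + (58 − 1)·0.283 = 1 + 16.131 = 17.131.

17.131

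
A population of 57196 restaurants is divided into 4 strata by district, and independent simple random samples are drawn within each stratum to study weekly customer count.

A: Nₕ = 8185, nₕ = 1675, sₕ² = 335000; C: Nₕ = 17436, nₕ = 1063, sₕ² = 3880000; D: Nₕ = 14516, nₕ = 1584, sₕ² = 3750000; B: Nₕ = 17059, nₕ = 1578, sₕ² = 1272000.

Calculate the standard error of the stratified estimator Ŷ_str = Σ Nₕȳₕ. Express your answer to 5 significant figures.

1.3077 × 10^6

Var(Ŷ_str) = Σₕ Nₕ²(1 − fₕ)sₕ²/nₕ.
A: 8185²·(1 − 1675/8185)·335000/1675 = 1.065687 × 10^10.
C: 17436²·(1 − 1063/17436)·3880000/1063 = 1.0420141 × 10^12.
D: 14516²·(1 − 1584/14516)·3750000/1584 = 4.4441504 × 10^11.
B: 17059²·(1 − 1578/17059)·1272000/1578 = 2.1287894 × 10^11.
Sum = 1.709965 × 10^12.
SE = √(1.709965 × 10^12) = 1.3077 × 10^6.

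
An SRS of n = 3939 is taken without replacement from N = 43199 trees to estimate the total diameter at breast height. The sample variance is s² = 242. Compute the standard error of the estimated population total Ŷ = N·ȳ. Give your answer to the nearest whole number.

Var(Ŷ) = N²·Var(ȳ) = N²·(1 − n/N)·s²/n.
f = 3939/43199 = 0.09118267; Var(ȳ) = 0.90881733·242/3939 = 0.055834931.
Var(Ŷ) = 43199² · 0.055834931 = 1.0419656 × 10^8.
SE(Ŷ) = √(1.0419656 × 10^8) = 10208.

10208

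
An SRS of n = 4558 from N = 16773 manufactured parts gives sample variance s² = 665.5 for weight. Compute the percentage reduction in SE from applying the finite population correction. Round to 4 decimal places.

14.6622

f = n/N = 4558/16773 = 0.27174626.
SE_no-fpc = √(s²/n) = 0.38210865; SE_fpc = √((1−f)s²/n) = 0.32608306.
Ratio = √(1−f) = 0.85337784. Reduction = 100·(1 − 0.85337784) = 14.6622%.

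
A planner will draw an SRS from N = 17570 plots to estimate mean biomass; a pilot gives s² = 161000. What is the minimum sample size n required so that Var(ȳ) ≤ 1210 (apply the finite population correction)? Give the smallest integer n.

133

Without fpc, n₀ = s²/D = 161000/1210 = 133.0579.
With fpc, (1 − n/N)·s²/n ≤ D requires n ≥ n₀/(1 + n₀/N) = 133.0579/(1 + 133.0579/17570) = 132.0578.
Rounding up, n = 133.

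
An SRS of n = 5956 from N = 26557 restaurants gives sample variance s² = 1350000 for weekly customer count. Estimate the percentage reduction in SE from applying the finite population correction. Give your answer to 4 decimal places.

11.9246

f = n/N = 5956/26557 = 0.22427232.
SE_no-fpc = √(s²/n) = 15.055304; SE_fpc = √((1−f)s²/n) = 13.26002.
Ratio = √(1−f) = 0.88075404. Reduction = 100·(1 − 0.88075404) = 11.9246%.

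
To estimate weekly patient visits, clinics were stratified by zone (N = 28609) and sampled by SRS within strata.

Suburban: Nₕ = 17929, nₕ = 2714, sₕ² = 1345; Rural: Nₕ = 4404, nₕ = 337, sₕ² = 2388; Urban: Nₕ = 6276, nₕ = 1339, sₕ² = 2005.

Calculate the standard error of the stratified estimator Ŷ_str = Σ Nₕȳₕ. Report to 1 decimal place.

17564.3

Var(Ŷ_str) = Σₕ Nₕ²(1 − fₕ)sₕ²/nₕ.
Suburban: 17929²·(1 − 2714/17929)·1345/2714 = 1.3518872 × 10^8.
Rural: 4404²·(1 − 337/4404)·2388/337 = 1.2691878 × 10^8.
Urban: 6276²·(1 − 1339/6276)·2005/1339 = 4.6395928 × 10^7.
Sum = 3.0850343 × 10^8.
SE = √(3.0850343 × 10^8) = 17564.3.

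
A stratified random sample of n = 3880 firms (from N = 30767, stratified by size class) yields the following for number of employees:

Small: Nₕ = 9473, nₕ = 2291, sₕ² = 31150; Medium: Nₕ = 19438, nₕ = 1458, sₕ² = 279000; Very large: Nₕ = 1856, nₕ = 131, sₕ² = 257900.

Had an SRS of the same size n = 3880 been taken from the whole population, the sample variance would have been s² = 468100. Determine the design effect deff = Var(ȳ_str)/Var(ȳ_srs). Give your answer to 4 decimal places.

0.7425

Var(ȳ_str) = Σ Wₕ²(1−fₕ)sₕ²/nₕ with Wₕ = Nₕ/30767:
  Small: (9473/30767)²·(1−2291/9473)·31150/2291 = 0.97722731
  Medium: (19438/30767)²·(1−1458/19438)·279000/1458 = 70.650891
  Very large: (1856/30767)²·(1−131/1856)·257900/131 = 6.6585063
  → Var(ȳ_str) = 78.286625.
Var(ȳ_srs) = (1 − 3880/30767)·468100/3880 = 105.42998.
deff = 78.286625 / 105.42998 = 0.7425.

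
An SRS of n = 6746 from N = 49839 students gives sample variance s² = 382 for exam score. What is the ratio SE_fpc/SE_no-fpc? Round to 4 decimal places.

f = n/N = 6746/49839 = 0.13535585.
SE_no-fpc = √(s²/n) = 0.23796249; SE_fpc = √((1−f)s²/n) = 0.22127239.
Ratio = √(1−f) = 0.92986244.

0.9299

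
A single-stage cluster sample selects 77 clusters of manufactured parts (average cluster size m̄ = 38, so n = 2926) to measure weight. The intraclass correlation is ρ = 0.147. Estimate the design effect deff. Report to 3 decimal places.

6.439

deff = 1 + (38 − 1)·0.147 = 1 + 5.439 = 6.439.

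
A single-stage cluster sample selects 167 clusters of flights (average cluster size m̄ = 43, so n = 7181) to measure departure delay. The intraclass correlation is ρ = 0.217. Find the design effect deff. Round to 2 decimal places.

deff = 1 + (43 − 1)·0.217 = 1 + 9.114 = 10.114.

10.11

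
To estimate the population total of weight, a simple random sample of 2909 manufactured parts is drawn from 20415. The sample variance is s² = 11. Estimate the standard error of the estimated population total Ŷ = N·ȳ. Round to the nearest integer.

1162

Var(Ŷ) = N²·Var(ȳ) = N²·(1 − n/N)·s²/n.
f = 2909/20415 = 0.14249326; Var(ȳ) = 0.85750674·11/2909 = 0.0032425487.
Var(Ŷ) = 20415² · 0.0032425487 = 1.3514042 × 10^6.
SE(Ŷ) = √(1.3514042 × 10^6) = 1162.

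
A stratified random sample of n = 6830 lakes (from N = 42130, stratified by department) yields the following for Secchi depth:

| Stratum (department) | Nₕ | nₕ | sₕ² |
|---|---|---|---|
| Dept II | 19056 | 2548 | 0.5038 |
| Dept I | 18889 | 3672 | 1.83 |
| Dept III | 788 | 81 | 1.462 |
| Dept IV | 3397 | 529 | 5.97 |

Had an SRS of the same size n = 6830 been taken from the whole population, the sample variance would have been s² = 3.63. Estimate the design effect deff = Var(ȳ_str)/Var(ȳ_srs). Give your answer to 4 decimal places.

0.4118

Var(ȳ_str) = Σ Wₕ²(1−fₕ)sₕ²/nₕ with Wₕ = Nₕ/42130:
  Dept II: (19056/42130)²·(1−2548/19056)·0.5038/2548 = 3.504306 × 10^-5
  Dept I: (18889/42130)²·(1−3672/18889)·1.83/3672 = 8.0705569 × 10^-5
  Dept III: (788/42130)²·(1−81/788)·1.462/81 = 5.6653281 × 10^-6
  Dept IV: (3397/42130)²·(1−529/3397)·5.97/529 = 6.1945596 × 10^-5
  → Var(ȳ_str) = 1.8335955 × 10^-4.
Var(ȳ_srs) = (1 − 6830/42130)·3.63/6830 = 4.4531689 × 10^-4.
deff = (1.8335955 × 10^-4) / (4.4531689 × 10^-4) = 0.4118.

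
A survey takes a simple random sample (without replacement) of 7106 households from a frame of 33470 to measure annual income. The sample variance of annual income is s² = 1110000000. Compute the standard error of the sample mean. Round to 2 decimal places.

Under SRS without replacement, Var(ȳ) = (1 − f)·s²/n with f = n/N = 7106/33470 = 0.21230953.
Var(ȳ) = (1 − 0.21230953)·1110000000/7106 = 0.78769047·156206.02 = 123042.
SE(ȳ) = √(123042) = 350.77.

350.77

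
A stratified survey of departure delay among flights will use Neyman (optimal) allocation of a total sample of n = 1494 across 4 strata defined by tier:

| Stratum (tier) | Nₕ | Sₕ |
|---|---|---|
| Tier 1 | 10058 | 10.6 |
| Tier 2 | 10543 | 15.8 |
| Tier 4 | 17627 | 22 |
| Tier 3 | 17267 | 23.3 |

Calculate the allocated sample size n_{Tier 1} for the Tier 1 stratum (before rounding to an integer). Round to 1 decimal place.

Neyman allocation: nₕ = n·NₕSₕ / Σⱼ NⱼSⱼ.
Σ NⱼSⱼ = 10058·10.6 + 10543·15.8 + 17627·22 + 17267·23.3 = 1.0633093 × 10^6.
n_{Tier 1} = 1494·10058·10.6 / (1.0633093 × 10^6) = 149.8.

149.8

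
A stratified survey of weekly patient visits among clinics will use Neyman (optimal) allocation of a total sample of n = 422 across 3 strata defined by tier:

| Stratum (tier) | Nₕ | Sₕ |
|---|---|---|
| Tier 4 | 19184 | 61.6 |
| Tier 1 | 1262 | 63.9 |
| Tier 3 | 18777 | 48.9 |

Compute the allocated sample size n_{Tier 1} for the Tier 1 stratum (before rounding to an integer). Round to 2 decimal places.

15.61

Neyman allocation: nₕ = n·NₕSₕ / Σⱼ NⱼSⱼ.
Σ NⱼSⱼ = 19184·61.6 + 1262·63.9 + 18777·48.9 = 2.1805715 × 10^6.
n_{Tier 1} = 422·1262·63.9 / (2.1805715 × 10^6) = 15.61.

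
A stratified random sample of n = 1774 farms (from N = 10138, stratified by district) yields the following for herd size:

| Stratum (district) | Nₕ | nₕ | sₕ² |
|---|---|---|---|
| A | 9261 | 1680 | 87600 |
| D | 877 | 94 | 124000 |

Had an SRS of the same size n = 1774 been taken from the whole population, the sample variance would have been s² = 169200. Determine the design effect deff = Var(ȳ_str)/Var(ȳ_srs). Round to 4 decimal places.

Var(ȳ_str) = Σ Wₕ²(1−fₕ)sₕ²/nₕ with Wₕ = Nₕ/10138:
  A: (9261/10138)²·(1−1680/9261)·87600/1680 = 35.618418
  D: (877/10138)²·(1−94/877)·124000/94 = 8.8135447
  → Var(ȳ_str) = 44.431963.
Var(ȳ_srs) = (1 − 1774/10138)·169200/1774 = 78.687995.
deff = 44.431963 / 78.687995 = 0.5647.

0.5647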